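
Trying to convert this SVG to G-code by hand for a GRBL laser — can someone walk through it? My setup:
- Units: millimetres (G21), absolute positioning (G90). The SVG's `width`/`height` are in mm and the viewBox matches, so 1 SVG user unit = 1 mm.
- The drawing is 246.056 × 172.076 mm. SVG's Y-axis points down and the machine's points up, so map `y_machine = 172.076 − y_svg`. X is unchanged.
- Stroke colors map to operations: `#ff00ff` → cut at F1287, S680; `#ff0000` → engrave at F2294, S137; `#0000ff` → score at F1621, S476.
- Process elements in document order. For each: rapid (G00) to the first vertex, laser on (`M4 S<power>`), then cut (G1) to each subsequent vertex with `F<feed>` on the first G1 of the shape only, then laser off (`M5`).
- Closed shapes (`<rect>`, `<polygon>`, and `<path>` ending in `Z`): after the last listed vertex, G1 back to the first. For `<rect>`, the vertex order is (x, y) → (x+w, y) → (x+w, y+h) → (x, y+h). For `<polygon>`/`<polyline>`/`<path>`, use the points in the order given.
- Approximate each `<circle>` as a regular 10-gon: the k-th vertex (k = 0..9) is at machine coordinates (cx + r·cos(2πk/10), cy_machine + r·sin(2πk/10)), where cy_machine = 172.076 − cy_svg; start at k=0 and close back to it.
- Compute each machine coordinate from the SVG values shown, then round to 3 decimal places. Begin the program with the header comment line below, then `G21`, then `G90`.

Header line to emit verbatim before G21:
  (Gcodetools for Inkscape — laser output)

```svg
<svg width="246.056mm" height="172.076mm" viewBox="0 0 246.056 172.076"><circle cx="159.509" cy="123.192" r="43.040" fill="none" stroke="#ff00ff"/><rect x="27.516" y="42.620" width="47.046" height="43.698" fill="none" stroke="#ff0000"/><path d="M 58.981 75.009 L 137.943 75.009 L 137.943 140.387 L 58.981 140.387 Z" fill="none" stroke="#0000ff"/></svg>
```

1 u = 1 mm; y_m = 172.076 − y.

[1] `<circle>` circle, #ff00ff→cut S680 F1287: (202.549,48.884) → (194.329,74.182) → (172.809,89.817) → (146.209,89.817) → (124.689,74.182) → (116.469,48.884) → (124.689,23.586) → (146.209,7.951) → (172.809,7.951) → (194.329,23.586) → (202.549,48.884) (closed)

[2] `<rect>` rectangle, #ff0000→engrave S137 F2294: (27.516,129.456) → (74.562,129.456) → (74.562,85.758) → (27.516,85.758) → (27.516,129.456) (closed)

[3] `<path>` rectangle, #0000ff→score S476 F1621: (58.981,97.067) → (137.943,97.067) → (137.943,31.689) → (58.981,31.689) → (58.981,97.067) (closed)

(Gcodetools for Inkscape — laser output)
G21
G90
G00 X202.549 Y48.884
M4 S680
G1 X194.329 Y74.182 F1287
G1 X172.809 Y89.817
G1 X146.209 Y89.817
G1 X124.689 Y74.182
G1 X116.469 Y48.884
G1 X124.689 Y23.586
G1 X146.209 Y7.951
G1 X172.809 Y7.951
G1 X194.329 Y23.586
G1 X202.549 Y48.884
M5
G00 X27.516 Y129.456
M4 S137
G1 X74.562 Y129.456 F2294
G1 X74.562 Y85.758
G1 X27.516 Y85.758
G1 X27.516 Y129.456
M5
G00 X58.981 Y97.067
M4 S476
G1 X137.943 Y97.067 F1621
G1 X137.943 Y31.689
G1 X58.981 Y31.689
G1 X58.981 Y97.067
M5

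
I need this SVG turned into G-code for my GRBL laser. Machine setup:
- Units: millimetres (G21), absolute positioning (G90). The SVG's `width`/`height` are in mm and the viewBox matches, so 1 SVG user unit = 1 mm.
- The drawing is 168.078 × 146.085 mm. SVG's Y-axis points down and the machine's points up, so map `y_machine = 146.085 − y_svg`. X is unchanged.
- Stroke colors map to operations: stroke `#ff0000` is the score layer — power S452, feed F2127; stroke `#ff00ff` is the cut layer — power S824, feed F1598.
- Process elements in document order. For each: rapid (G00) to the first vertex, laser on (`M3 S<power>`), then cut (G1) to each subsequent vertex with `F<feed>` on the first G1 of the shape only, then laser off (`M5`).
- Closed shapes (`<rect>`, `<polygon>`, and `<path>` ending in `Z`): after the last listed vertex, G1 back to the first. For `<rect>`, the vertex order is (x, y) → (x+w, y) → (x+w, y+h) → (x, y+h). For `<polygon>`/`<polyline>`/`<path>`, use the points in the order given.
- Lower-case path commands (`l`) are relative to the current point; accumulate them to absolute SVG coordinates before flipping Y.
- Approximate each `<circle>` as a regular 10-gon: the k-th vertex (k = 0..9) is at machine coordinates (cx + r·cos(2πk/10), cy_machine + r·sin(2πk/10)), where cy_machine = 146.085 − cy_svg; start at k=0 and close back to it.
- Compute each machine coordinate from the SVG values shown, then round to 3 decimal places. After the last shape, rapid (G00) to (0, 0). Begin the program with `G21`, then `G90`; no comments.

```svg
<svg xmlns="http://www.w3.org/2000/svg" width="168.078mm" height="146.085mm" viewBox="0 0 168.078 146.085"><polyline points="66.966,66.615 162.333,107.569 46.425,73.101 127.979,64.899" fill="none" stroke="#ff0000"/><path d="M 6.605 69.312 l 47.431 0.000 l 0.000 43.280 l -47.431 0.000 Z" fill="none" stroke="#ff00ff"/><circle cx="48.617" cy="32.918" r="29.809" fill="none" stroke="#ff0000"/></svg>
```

G21
G90
G00 X66.966 Y79.470
M3 S452
G1 X162.333 Y38.516 F2127
G1 X46.425 Y72.984
G1 X127.979 Y81.186
M5
G00 X6.605 Y76.773
M3 S824
G1 X54.036 Y76.773 F1598
G1 X54.036 Y33.493
G1 X6.605 Y33.493
G1 X6.605 Y76.773
M5
G00 X78.426 Y113.167
M3 S452
G1 X72.733 Y130.688 F2127
G1 X57.828 Y141.517
G1 X39.406 Y141.517
G1 X24.501 Y130.688
G1 X18.808 Y113.167
G1 X24.501 Y95.646
G1 X39.406 Y84.817
G1 X57.828 Y84.817
G1 X72.733 Y95.646
G1 X78.426 Y113.167
M5
G00 X0.000 Y0.000

viewBox `0 0 168.078 146.085` with mm width/height → 1 unit = 1 mm. Flip: y_m = 146.085 − y_svg.

**Shape 1** — `<polyline>` open polyline, stroke `#ff0000` → score (S452, F2127). Machine vertices: (66.966,79.470) → (162.333,38.516) → (46.425,72.984) → (127.979,81.186). Open path.

**Shape 2** — `<path>` rectangle, stroke `#ff00ff` → cut (S824, F1598). Machine vertices: (6.605,76.773) → (54.036,76.773) → (54.036,33.493) → (6.605,33.493) → (6.605,76.773). Closed: final G1 returns to the first vertex.

**Shape 3** — `<circle>` circle, stroke `#ff0000` → score (S452, F2127). Machine vertices: (78.426,113.167) → (72.733,130.688) → (57.828,141.517) → (39.406,141.517) → (24.501,130.688) → (18.808,113.167) → (24.501,95.646) → (39.406,84.817) → (57.828,84.817) → (72.733,95.646) → (78.426,113.167). Closed: final G1 returns to the first vertex.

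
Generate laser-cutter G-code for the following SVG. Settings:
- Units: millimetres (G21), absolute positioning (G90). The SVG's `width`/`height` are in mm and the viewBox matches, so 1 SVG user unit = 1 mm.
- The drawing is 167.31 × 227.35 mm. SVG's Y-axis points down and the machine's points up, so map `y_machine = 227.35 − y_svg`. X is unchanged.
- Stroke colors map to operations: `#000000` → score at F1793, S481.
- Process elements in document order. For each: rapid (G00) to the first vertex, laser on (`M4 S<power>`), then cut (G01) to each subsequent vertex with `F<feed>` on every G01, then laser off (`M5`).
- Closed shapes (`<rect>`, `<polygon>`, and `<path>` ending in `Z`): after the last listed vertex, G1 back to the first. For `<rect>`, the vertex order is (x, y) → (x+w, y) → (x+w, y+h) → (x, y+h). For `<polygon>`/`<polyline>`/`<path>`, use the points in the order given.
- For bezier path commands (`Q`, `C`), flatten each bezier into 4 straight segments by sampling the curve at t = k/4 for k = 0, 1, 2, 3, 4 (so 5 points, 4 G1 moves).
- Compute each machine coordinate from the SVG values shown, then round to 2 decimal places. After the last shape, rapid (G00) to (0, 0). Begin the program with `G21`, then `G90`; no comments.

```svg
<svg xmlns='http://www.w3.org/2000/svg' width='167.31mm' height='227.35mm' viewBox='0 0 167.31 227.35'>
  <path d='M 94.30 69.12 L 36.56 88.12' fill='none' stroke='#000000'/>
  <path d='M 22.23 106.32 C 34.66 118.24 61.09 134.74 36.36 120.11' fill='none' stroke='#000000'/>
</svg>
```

Since the viewBox matches the mm dimensions, user units are millimetres directly. The only transform is the Y-flip y_m = 227.35 − y_svg.

Shape 1 is a line segment drawn with `<path>`. Its stroke #000000 means score at S481, F1793. After flipping Y the toolpath is (94.30,158.23) → (36.56,139.23).

Shape 2 is a cubic bezier drawn with `<path>`. Its stroke #000000 means score at S481, F1793. After flipping Y the toolpath is (22.23,121.03) → (33.16,111.79) → (43.23,104.18) → (46.33,101.55) → (36.36,107.24).

G21
G90
G00 X94.30 Y158.23
M4 S481
G01 X36.56 Y139.23 F1793
M5
G00 X22.23 Y121.03
M4 S481
G01 X33.16 Y111.79 F1793
G01 X43.23 Y104.18 F1793
G01 X46.33 Y101.55 F1793
G01 X36.36 Y107.24 F1793
M5
G00 X0.00 Y0.00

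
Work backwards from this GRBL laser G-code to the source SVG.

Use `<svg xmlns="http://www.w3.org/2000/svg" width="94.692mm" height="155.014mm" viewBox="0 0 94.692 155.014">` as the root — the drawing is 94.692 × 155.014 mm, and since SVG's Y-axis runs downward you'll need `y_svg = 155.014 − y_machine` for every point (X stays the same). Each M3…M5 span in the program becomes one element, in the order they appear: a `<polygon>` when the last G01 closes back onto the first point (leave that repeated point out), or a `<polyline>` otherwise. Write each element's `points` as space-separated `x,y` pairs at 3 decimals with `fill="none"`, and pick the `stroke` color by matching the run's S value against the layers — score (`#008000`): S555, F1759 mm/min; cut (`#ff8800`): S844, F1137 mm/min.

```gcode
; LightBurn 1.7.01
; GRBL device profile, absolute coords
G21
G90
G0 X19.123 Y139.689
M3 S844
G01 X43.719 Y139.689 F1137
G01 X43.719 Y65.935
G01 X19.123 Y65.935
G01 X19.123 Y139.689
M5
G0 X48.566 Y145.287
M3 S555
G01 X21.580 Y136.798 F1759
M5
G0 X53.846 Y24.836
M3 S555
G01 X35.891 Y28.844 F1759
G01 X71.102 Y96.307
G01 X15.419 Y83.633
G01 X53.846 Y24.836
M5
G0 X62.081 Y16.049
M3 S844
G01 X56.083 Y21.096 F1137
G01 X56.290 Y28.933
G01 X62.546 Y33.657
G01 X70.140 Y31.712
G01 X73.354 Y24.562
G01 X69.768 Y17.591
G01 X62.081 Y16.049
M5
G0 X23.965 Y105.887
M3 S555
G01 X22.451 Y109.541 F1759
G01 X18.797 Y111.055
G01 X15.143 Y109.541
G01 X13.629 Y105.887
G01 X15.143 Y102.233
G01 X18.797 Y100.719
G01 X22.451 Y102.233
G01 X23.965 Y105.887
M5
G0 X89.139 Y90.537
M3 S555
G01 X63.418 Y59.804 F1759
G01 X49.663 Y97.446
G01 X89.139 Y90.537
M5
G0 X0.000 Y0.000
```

<svg xmlns="http://www.w3.org/2000/svg" width="94.692mm" height="155.014mm" viewBox="0 0 94.692 155.014">
  <polygon points="19.123,15.325 43.719,15.325 43.719,89.079 19.123,89.079" fill="none" stroke="#ff8800"/>
  <polyline points="48.566,9.727 21.580,18.216" fill="none" stroke="#008000"/>
  <polygon points="53.846,130.178 35.891,126.170 71.102,58.707 15.419,71.381" fill="none" stroke="#008000"/>
  <polygon points="62.081,138.965 56.083,133.918 56.290,126.081 62.546,121.357 70.140,123.302 73.354,130.452 69.768,137.423" fill="none" stroke="#ff8800"/>
  <polygon points="23.965,49.127 22.451,45.473 18.797,43.959 15.143,45.473 13.629,49.127 15.143,52.781 18.797,54.295 22.451,52.781" fill="none" stroke="#008000"/>
  <polygon points="89.139,64.477 63.418,95.210 49.663,57.568" fill="none" stroke="#008000"/>
</svg>

Machine Y-up, SVG Y-down with viewBox height 155.014, so y_svg = 155.014 − y_machine; X carries over.

Run 1: power S844 maps to stroke `#ff8800` (cut). The run returns to its start, so emit a `<polygon>` with points (Y-flipped): 19.123,15.325 43.719,15.325 43.719,89.079 19.123,89.079.

Run 2: S555 ⇒ score layer `#008000`. The run is open, so emit a `<polyline>` with points (Y-flipped): 48.566,9.727 21.580,18.216.

Run 3: S555 ⇒ score layer `#008000`. The run returns to its start, so emit a `<polygon>` with points (Y-flipped): 53.846,130.178 35.891,126.170 71.102,58.707 15.419,71.381.

Run 4: power S844 maps to stroke `#ff8800` (cut). The run returns to its start, so emit a `<polygon>` with points (Y-flipped): 62.081,138.965 56.083,133.918 56.290,126.081 62.546,121.357 70.140,123.302 73.354,130.452 69.768,137.423.

Run 5: power S555 maps to stroke `#008000` (score). The run returns to its start, so emit a `<polygon>` with points (Y-flipped): 23.965,49.127 22.451,45.473 18.797,43.959 15.143,45.473 13.629,49.127 15.143,52.781 18.797,54.295 22.451,52.781.

Run 6: S555 ⇒ score layer `#008000`. The run returns to its start, so emit a `<polygon>` with points (Y-flipped): 89.139,64.477 63.418,95.210 49.663,57.568.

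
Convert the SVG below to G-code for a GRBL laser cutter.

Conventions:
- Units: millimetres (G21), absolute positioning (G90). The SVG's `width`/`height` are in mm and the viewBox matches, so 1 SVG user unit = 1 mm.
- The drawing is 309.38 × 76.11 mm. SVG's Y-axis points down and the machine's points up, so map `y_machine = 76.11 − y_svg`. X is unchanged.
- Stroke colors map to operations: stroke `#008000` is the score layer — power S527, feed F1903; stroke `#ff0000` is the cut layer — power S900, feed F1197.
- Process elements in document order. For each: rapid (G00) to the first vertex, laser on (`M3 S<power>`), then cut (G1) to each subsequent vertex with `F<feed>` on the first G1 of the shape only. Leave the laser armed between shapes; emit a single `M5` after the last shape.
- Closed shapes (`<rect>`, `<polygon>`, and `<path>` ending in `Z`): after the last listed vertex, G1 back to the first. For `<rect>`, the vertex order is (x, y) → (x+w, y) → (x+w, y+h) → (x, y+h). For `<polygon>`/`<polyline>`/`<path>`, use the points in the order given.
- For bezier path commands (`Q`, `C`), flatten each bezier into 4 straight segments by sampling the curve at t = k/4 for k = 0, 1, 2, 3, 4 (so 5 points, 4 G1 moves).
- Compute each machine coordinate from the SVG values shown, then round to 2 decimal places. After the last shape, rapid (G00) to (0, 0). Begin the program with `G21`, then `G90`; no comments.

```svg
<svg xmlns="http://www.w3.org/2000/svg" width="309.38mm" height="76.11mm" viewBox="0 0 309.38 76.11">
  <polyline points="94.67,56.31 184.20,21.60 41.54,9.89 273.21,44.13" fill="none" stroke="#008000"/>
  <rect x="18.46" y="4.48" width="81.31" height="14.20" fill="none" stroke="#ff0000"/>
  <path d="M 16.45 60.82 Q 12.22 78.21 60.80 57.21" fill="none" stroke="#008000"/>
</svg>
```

G21
G90
G00 X94.67 Y19.80
M3 S527
G1 X184.20 Y54.51 F1903
G1 X41.54 Y66.22
G1 X273.21 Y31.98
G00 X18.46 Y71.63
M3 S900
G1 X99.77 Y71.63 F1197
G1 X99.77 Y57.43
G1 X18.46 Y57.43
G1 X18.46 Y71.63
G00 X16.45 Y15.29
M3 S527
G1 X17.64 Y8.99 F1903
G1 X25.42 Y7.50
G1 X39.81 Y10.80
G1 X60.80 Y18.90
M5
G00 X0.00 Y0.00

viewBox `0 0 309.38 76.11` with mm width/height → 1 unit = 1 mm. Flip: y_m = 76.11 − y_svg.

**Shape 1** — `<polyline>` open polyline, stroke `#008000` → score (S527, F1903). Machine vertices: (94.67,19.80) → (184.20,54.51) → (41.54,66.22) → (273.21,31.98). Open path.

**Shape 2** — `<rect>` rectangle, stroke `#ff0000` → cut (S900, F1197). Machine vertices: (18.46,71.63) → (99.77,71.63) → (99.77,57.43) → (18.46,57.43) → (18.46,71.63). Closed: final G1 returns to the first vertex.

**Shape 3** — `<path>` quadratic bezier, stroke `#008000` → score (S527, F1903). Control points (SVG): P0=(16.45,60.82), P1=(12.22,78.21), P2=(60.80,57.21); sampled at t=k/4. Machine vertices: (16.45,15.29) → (17.64,8.99) → (25.42,7.50) → (39.81,10.80) → (60.80,18.90). Open path.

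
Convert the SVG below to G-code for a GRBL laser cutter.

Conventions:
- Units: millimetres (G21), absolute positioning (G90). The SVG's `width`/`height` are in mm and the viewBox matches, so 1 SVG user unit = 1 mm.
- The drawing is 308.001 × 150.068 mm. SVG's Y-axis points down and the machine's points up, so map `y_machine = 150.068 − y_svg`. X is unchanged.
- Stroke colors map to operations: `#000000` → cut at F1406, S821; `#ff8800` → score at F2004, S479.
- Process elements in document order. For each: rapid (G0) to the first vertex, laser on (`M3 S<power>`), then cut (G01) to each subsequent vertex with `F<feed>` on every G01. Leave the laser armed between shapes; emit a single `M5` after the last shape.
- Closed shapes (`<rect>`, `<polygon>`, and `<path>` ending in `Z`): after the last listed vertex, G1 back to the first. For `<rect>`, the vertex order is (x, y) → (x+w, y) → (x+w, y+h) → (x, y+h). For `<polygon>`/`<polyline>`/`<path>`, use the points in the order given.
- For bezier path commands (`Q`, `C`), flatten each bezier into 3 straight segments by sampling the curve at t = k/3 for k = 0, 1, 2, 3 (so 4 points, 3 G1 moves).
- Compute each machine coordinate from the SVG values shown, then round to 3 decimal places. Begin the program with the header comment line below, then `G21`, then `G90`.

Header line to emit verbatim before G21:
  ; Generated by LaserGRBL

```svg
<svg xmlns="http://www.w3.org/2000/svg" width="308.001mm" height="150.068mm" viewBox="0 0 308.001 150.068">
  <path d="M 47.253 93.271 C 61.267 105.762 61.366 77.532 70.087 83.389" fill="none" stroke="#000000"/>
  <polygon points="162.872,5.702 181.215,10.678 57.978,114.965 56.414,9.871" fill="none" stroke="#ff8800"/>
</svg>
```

Since the viewBox matches the mm dimensions, user units are millimetres directly. The only transform is the Y-flip y_m = 150.068 − y_svg.

Shape 1 is a cubic bezier drawn with `<path>`. Its stroke #000000 means cut at S821, F1406. After flipping Y the toolpath is (47.253,56.797) → (57.463,55.109) → (63.405,63.944) → (70.087,66.679).

Shape 2 is a closed polygon drawn with `<polygon>`. Its stroke #ff8800 means score at S479, F2004. After flipping Y the toolpath is (162.872,144.366) → (181.215,139.390) → (57.978,35.103) → (56.414,140.197) → (162.872,144.366), returning to the start.

; Generated by LaserGRBL
G21
G90
G0 X47.253 Y56.797
M3 S821
G01 X57.463 Y55.109 F1406
G01 X63.405 Y63.944 F1406
G01 X70.087 Y66.679 F1406
G0 X162.872 Y144.366
M3 S479
G01 X181.215 Y139.390 F2004
G01 X57.978 Y35.103 F2004
G01 X56.414 Y140.197 F2004
G01 X162.872 Y144.366 F2004
M5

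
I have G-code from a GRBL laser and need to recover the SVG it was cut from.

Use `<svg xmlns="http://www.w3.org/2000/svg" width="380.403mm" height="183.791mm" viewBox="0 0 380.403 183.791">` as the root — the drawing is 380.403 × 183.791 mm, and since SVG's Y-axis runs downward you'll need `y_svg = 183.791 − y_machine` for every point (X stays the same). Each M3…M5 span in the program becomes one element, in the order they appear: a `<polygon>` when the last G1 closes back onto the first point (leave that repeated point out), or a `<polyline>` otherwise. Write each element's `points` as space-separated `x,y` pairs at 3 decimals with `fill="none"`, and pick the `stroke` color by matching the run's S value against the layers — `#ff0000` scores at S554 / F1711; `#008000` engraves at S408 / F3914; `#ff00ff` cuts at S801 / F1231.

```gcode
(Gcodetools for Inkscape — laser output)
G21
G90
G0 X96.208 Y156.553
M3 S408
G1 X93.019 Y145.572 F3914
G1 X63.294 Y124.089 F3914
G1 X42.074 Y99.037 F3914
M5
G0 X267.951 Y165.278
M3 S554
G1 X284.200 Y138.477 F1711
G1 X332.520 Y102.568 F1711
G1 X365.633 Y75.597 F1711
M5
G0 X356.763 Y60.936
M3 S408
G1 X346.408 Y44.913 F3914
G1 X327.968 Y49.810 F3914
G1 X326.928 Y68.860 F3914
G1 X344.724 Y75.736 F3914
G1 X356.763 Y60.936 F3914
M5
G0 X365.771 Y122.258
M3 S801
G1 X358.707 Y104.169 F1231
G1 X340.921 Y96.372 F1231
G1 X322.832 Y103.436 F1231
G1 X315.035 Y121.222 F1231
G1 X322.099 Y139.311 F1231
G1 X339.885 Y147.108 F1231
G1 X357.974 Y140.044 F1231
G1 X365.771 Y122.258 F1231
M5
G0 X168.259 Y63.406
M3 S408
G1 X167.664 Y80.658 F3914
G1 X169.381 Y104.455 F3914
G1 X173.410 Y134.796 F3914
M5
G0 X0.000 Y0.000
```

<svg xmlns="http://www.w3.org/2000/svg" width="380.403mm" height="183.791mm" viewBox="0 0 380.403 183.791">
  <polyline points="96.208,27.238 93.019,38.219 63.294,59.702 42.074,84.754" fill="none" stroke="#008000"/>
  <polyline points="267.951,18.513 284.200,45.314 332.520,81.223 365.633,108.194" fill="none" stroke="#ff0000"/>
  <polygon points="356.763,122.855 346.408,138.878 327.968,133.981 326.928,114.931 344.724,108.055" fill="none" stroke="#008000"/>
  <polygon points="365.771,61.533 358.707,79.622 340.921,87.419 322.832,80.355 315.035,62.569 322.099,44.480 339.885,36.683 357.974,43.747" fill="none" stroke="#ff00ff"/>
  <polyline points="168.259,120.385 167.664,103.133 169.381,79.336 173.410,48.995" fill="none" stroke="#008000"/>
</svg>

Machine Y-up, SVG Y-down with viewBox height 183.791, so y_svg = 183.791 − y_machine; X carries over.

Run 1: power S408 maps to stroke `#008000` (engrave). The run is open, so emit a `<polyline>` with points (Y-flipped): 96.208,27.238 93.019,38.219 63.294,59.702 42.074,84.754.

Run 2: the run's S554 means `#ff0000` (score). The run is open, so emit a `<polyline>` with points (Y-flipped): 267.951,18.513 284.200,45.314 332.520,81.223 365.633,108.194.

Run 3: the run's S408 means `#008000` (engrave). The run returns to its start, so emit a `<polygon>` with points (Y-flipped): 356.763,122.855 346.408,138.878 327.968,133.981 326.928,114.931 344.724,108.055.

Run 4: S801 ⇒ cut layer `#ff00ff`. The run returns to its start, so emit a `<polygon>` with points (Y-flipped): 365.771,61.533 358.707,79.622 340.921,87.419 322.832,80.355 315.035,62.569 322.099,44.480 339.885,36.683 357.974,43.747.

Run 5: power S408 maps to stroke `#008000` (engrave). The run is open, so emit a `<polyline>` with points (Y-flipped): 168.259,120.385 167.664,103.133 169.381,79.336 173.410,48.995.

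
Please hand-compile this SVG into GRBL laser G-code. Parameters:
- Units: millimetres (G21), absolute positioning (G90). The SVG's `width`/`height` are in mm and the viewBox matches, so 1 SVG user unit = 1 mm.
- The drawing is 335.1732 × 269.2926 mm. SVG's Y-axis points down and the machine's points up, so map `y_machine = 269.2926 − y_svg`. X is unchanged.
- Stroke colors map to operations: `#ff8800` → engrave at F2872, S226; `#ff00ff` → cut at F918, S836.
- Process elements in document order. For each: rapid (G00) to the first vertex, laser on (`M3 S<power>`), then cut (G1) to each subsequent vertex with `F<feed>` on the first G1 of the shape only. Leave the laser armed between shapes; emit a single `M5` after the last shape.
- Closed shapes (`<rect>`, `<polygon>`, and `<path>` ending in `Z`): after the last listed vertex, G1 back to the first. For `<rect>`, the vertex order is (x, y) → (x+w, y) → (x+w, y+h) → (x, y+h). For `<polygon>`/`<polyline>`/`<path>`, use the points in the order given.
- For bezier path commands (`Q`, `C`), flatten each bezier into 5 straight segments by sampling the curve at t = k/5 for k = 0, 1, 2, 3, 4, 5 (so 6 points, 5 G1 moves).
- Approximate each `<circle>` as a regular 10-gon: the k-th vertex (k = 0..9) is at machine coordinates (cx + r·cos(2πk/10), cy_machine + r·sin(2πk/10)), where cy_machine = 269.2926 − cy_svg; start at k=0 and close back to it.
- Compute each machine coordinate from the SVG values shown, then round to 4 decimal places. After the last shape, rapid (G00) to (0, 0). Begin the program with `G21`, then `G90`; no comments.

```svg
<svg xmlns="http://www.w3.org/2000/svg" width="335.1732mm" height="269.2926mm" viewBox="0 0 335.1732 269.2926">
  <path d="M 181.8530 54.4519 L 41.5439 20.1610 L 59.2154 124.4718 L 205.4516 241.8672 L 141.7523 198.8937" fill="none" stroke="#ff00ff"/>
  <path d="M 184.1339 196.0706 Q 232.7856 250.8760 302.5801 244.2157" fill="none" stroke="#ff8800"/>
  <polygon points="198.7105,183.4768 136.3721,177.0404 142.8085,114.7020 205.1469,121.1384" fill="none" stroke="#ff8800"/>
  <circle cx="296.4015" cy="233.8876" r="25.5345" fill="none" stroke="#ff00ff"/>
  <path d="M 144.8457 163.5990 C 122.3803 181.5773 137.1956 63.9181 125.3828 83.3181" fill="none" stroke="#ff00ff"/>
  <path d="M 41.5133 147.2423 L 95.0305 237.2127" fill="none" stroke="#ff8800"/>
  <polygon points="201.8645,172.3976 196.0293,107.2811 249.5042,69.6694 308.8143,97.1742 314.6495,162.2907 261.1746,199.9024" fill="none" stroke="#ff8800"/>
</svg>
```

G21
G90
G00 X181.8530 Y214.8407
M3 S836
G1 X41.5439 Y249.1316 F918
G1 X59.2154 Y144.8208
G1 X205.4516 Y27.4254
G1 X141.7523 Y70.3989
G00 X184.1339 Y73.2220
M3 S226
G1 X204.4403 Y53.7585 F2872
G1 X226.4381 Y39.2122
G1 X250.1273 Y29.5832
G1 X275.5080 Y24.8714
G1 X302.5801 Y25.0769
G00 X198.7105 Y85.8158
M3 S226
G1 X136.3721 Y92.2522 F2872
G1 X142.8085 Y154.5906
G1 X205.1469 Y148.1542
G1 X198.7105 Y85.8158
G00 X321.9360 Y35.4050
M3 S836
G1 X317.0593 Y50.4138 F918
G1 X304.2921 Y59.6898
G1 X288.5109 Y59.6898
G1 X275.7437 Y50.4138
G1 X270.8670 Y35.4050
G1 X275.7437 Y20.3962
G1 X288.5109 Y11.1202
G1 X304.2921 Y11.1202
G1 X317.0593 Y20.3962
G1 X321.9360 Y35.4050
G00 X144.8457 Y105.6936
M3 S836
G1 X135.3289 Y109.0015 F918
G1 X131.6918 Y131.7731
G1 X130.8668 Y160.9187
G1 X129.7864 Y183.3490
G1 X125.3828 Y185.9745
G00 X41.5133 Y122.0503
M3 S226
G1 X95.0305 Y32.0799 F2872
G00 X201.8645 Y96.8950
M3 S226
G1 X196.0293 Y162.0115 F2872
G1 X249.5042 Y199.6232
G1 X308.8143 Y172.1184
G1 X314.6495 Y107.0019
G1 X261.1746 Y69.3902
G1 X201.8645 Y96.8950
M5
G00 X0.0000 Y0.0000

viewBox `0 0 335.1732 269.2926` with mm width/height → 1 unit = 1 mm. Flip: y_m = 269.2926 − y_svg.

**Shape 1** — `<path>` open polyline, stroke `#ff00ff` → cut (S836, F918). Machine vertices: (181.8530,214.8407) → (41.5439,249.1316) → (59.2154,144.8208) → (205.4516,27.4254) → (141.7523,70.3989). Open path.

**Shape 2** — `<path>` quadratic bezier, stroke `#ff8800` → engrave (S226, F2872). Control points (SVG): P0=(184.1339,196.0706), P1=(232.7856,250.8760), P2=(302.5801,244.2157); sampled at t=k/5. Machine vertices: (184.1339,73.2220) → (204.4403,53.7585) → (226.4381,39.2122) → (250.1273,29.5832) → (275.5080,24.8714) → (302.5801,25.0769). Open path.

**Shape 3** — `<polygon>` regular polygon, stroke `#ff8800` → engrave (S226, F2872). Machine vertices: (198.7105,85.8158) → (136.3721,92.2522) → (142.8085,154.5906) → (205.1469,148.1542) → (198.7105,85.8158). Closed: final G1 returns to the first vertex.

**Shape 4** — `<circle>` circle, stroke `#ff00ff` → cut (S836, F918). Machine vertices: (321.9360,35.4050) → (317.0593,50.4138) → (304.2921,59.6898) → (288.5109,59.6898) → (275.7437,50.4138) → (270.8670,35.4050) → (275.7437,20.3962) → (288.5109,11.1202) → (304.2921,11.1202) → (317.0593,20.3962) → (321.9360,35.4050). Closed: final G1 returns to the first vertex.

**Shape 5** — `<path>` cubic bezier, stroke `#ff00ff` → cut (S836, F918). Control points (SVG): P0=(144.8457,163.5990), P1=(122.3803,181.5773), P2=(137.1956,63.9181), P3=(125.3828,83.3181); sampled at t=k/5. Machine vertices: (144.8457,105.6936) → (135.3289,109.0015) → (131.6918,131.7731) → (130.8668,160.9187) → (129.7864,183.3490) → (125.3828,185.9745). Open path.

**Shape 6** — `<path>` line segment, stroke `#ff8800` → engrave (S226, F2872). Machine vertices: (41.5133,122.0503) → (95.0305,32.0799). Open path.

**Shape 7** — `<polygon>` regular polygon, stroke `#ff8800` → engrave (S226, F2872). Machine vertices: (201.8645,96.8950) → (196.0293,162.0115) → (249.5042,199.6232) → (308.8143,172.1184) → (314.6495,107.0019) → (261.1746,69.3902) → (201.8645,96.8950). Closed: final G1 returns to the first vertex.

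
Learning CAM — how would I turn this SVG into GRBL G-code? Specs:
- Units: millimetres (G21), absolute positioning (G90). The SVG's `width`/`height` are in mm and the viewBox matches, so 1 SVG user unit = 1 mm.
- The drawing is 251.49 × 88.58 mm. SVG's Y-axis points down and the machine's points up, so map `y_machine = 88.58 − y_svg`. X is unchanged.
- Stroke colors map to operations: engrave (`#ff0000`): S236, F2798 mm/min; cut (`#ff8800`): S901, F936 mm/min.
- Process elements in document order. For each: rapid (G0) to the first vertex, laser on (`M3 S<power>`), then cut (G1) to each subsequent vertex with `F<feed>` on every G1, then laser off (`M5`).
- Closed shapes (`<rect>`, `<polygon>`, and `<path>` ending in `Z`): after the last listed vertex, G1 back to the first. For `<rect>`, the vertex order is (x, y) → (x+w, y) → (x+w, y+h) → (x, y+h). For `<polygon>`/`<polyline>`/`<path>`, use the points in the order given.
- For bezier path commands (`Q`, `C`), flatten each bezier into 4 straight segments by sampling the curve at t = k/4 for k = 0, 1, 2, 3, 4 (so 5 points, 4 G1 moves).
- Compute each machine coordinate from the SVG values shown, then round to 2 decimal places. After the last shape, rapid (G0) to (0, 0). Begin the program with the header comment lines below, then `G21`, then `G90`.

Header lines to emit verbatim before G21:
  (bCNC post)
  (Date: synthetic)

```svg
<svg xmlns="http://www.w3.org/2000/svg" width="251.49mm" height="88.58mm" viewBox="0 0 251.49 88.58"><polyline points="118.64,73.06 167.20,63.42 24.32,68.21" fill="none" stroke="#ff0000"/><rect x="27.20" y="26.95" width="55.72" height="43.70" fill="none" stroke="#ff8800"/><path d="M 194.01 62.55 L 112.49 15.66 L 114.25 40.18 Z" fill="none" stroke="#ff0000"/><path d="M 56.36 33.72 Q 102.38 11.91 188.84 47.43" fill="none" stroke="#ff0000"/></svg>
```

(bCNC post)
(Date: synthetic)
G21
G90
G0 X118.64 Y15.52
M3 S236
G1 X167.20 Y25.16 F2798
G1 X24.32 Y20.37 F2798
M5
G0 X27.20 Y61.63
M3 S901
G1 X82.92 Y61.63 F936
G1 X82.92 Y17.93 F936
G1 X27.20 Y17.93 F936
G1 X27.20 Y61.63 F936
M5
G0 X194.01 Y26.03
M3 S236
G1 X112.49 Y72.92 F2798
G1 X114.25 Y48.40 F2798
G1 X194.01 Y26.03 F2798
M5
G0 X56.36 Y54.86
M3 S236
G1 X81.90 Y62.18 F2798
G1 X112.49 Y62.34 F2798
G1 X148.14 Y55.33 F2798
G1 X188.84 Y41.15 F2798
M5
G0 X0.00 Y0.00

Since the viewBox matches the mm dimensions, user units are millimetres directly. The only transform is the Y-flip y_m = 88.58 − y_svg.

Shape 1 is a open polyline drawn with `<polyline>`. Its stroke #ff0000 means engrave at S236, F2798. After flipping Y the toolpath is (118.64,15.52) → (167.20,25.16) → (24.32,20.37).

Shape 2 is a rectangle drawn with `<rect>`. Its stroke #ff8800 means cut at S901, F936. After flipping Y the toolpath is (27.20,61.63) → (82.92,61.63) → (82.92,17.93) → (27.20,17.93) → (27.20,61.63), returning to the start.

Shape 3 is a closed polygon drawn with `<path>`. Its stroke #ff0000 means engrave at S236, F2798. After flipping Y the toolpath is (194.01,26.03) → (112.49,72.92) → (114.25,48.40) → (194.01,26.03), returning to the start.

Shape 4 is a quadratic bezier drawn with `<path>`. Its stroke #ff0000 means engrave at S236, F2798. After flipping Y the toolpath is (56.36,54.86) → (81.90,62.18) → (112.49,62.34) → (148.14,55.33) → (188.84,41.15).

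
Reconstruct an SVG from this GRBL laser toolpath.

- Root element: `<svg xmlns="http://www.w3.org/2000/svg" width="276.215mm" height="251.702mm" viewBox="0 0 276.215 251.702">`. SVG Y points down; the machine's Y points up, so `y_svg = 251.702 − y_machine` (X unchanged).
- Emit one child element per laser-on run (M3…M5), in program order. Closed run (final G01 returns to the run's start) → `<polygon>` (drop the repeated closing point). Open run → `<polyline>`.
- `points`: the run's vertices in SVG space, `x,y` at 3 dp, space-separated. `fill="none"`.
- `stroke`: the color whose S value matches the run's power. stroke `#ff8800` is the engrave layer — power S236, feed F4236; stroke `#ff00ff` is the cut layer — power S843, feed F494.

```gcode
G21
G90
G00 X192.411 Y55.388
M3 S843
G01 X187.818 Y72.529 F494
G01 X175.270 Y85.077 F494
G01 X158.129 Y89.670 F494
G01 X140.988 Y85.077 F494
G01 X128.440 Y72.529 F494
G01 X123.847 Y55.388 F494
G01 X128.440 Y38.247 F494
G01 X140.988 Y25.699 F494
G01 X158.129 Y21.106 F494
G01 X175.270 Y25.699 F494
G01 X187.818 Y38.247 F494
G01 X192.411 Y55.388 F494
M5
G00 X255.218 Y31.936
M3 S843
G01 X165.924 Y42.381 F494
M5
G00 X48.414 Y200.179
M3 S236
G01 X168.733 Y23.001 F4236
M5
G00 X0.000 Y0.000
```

<svg xmlns="http://www.w3.org/2000/svg" width="276.215mm" height="251.702mm" viewBox="0 0 276.215 251.702">
  <polygon points="192.411,196.314 187.818,179.173 175.270,166.625 158.129,162.032 140.988,166.625 128.440,179.173 123.847,196.314 128.440,213.455 140.988,226.003 158.129,230.596 175.270,226.003 187.818,213.455" fill="none" stroke="#ff00ff"/>
  <polyline points="255.218,219.766 165.924,209.321" fill="none" stroke="#ff00ff"/>
  <polyline points="48.414,51.523 168.733,228.701" fill="none" stroke="#ff8800"/>
</svg>

Each laser-on run becomes one SVG element. Flip Y back into SVG space with y_svg = 251.702 − y_machine.

Run 1: power S843 maps to stroke `#ff00ff` (cut). The run returns to its start, so emit a `<polygon>` with points (Y-flipped): 192.411,196.314 187.818,179.173 175.270,166.625 158.129,162.032 140.988,166.625 128.440,179.173 123.847,196.314 128.440,213.455 140.988,226.003 158.129,230.596 175.270,226.003 187.818,213.455.

Run 2: S843 ⇒ cut layer `#ff00ff`. The run is open, so emit a `<polyline>` with points (Y-flipped): 255.218,219.766 165.924,209.321.

Run 3: S236 ⇒ engrave layer `#ff8800`. The run is open, so emit a `<polyline>` with points (Y-flipped): 48.414,51.523 168.733,228.701.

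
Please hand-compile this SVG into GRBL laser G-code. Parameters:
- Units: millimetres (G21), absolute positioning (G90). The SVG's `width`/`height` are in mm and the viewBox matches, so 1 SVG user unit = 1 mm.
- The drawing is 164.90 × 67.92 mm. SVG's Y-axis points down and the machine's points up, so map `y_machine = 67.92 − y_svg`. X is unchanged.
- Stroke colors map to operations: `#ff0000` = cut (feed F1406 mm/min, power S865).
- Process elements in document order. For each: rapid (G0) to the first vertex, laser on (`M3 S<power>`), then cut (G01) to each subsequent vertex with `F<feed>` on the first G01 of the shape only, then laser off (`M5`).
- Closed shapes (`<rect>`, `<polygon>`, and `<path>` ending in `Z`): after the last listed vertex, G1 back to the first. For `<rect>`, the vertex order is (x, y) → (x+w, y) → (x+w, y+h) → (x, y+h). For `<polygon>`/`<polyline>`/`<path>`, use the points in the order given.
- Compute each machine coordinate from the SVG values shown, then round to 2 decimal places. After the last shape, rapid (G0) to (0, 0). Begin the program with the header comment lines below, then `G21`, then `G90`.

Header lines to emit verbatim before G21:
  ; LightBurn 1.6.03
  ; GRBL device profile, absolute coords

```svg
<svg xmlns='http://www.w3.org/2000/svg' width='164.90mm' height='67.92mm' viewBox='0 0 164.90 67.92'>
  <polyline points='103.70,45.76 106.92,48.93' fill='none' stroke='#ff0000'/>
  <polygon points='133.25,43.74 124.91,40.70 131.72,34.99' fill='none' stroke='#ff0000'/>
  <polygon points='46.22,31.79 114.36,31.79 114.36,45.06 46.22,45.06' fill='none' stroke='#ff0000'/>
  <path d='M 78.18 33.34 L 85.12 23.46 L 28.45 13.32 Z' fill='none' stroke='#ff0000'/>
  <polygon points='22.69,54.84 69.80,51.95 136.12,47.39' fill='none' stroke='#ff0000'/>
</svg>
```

1 u = 1 mm; y_m = 67.92 − y.

[1] `<polyline>` line segment, #ff0000→cut S865 F1406: (103.70,22.16) → (106.92,18.99)

[2] `<polygon>` regular polygon, #ff0000→cut S865 F1406: (133.25,24.18) → (124.91,27.22) → (131.72,32.93) → (133.25,24.18) (closed)

[3] `<polygon>` rectangle, #ff0000→cut S865 F1406: (46.22,36.13) → (114.36,36.13) → (114.36,22.86) → (46.22,22.86) → (46.22,36.13) (closed)

[4] `<path>` closed polygon, #ff0000→cut S865 F1406: (78.18,34.58) → (85.12,44.46) → (28.45,54.60) → (78.18,34.58) (closed)

[5] `<polygon>` closed polygon, #ff0000→cut S865 F1406: (22.69,13.08) → (69.80,15.97) → (136.12,20.53) → (22.69,13.08) (closed)

; LightBurn 1.6.03
; GRBL device profile, absolute coords
G21
G90
G0 X103.70 Y22.16
M3 S865
G01 X106.92 Y18.99 F1406
M5
G0 X133.25 Y24.18
M3 S865
G01 X124.91 Y27.22 F1406
G01 X131.72 Y32.93
G01 X133.25 Y24.18
M5
G0 X46.22 Y36.13
M3 S865
G01 X114.36 Y36.13 F1406
G01 X114.36 Y22.86
G01 X46.22 Y22.86
G01 X46.22 Y36.13
M5
G0 X78.18 Y34.58
M3 S865
G01 X85.12 Y44.46 F1406
G01 X28.45 Y54.60
G01 X78.18 Y34.58
M5
G0 X22.69 Y13.08
M3 S865
G01 X69.80 Y15.97 F1406
G01 X136.12 Y20.53
G01 X22.69 Y13.08
M5
G0 X0.00 Y0.00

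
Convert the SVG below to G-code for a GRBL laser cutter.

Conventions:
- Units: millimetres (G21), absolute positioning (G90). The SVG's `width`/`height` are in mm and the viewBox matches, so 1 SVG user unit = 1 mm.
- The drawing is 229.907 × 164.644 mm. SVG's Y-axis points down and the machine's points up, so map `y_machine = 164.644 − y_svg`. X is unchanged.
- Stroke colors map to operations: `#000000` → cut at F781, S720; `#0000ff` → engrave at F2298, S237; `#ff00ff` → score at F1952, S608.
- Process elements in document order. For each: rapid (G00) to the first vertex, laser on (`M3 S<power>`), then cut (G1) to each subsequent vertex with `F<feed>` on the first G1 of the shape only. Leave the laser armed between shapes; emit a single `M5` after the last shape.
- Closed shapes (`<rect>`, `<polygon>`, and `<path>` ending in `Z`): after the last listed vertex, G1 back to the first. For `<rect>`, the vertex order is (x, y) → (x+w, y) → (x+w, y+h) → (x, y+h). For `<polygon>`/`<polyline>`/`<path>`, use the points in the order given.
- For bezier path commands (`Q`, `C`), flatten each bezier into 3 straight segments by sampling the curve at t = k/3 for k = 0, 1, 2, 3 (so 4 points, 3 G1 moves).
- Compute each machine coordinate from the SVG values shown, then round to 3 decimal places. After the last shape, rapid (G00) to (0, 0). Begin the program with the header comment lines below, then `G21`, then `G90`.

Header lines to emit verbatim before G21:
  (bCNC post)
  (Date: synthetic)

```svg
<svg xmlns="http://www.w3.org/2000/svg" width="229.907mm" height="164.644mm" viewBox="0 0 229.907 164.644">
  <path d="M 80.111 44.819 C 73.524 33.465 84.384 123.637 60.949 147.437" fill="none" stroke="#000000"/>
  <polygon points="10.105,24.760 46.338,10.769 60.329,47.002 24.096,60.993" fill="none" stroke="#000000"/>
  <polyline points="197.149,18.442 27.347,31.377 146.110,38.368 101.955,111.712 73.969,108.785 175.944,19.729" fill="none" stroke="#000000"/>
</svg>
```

viewBox `0 0 229.907 164.644` with mm width/height → 1 unit = 1 mm. Flip: y_m = 164.644 − y_svg.

**Shape 1** — `<path>` cubic bezier, stroke `#000000` → cut (S720, F781). Control points (SVG): P0=(80.111,44.819), P1=(73.524,33.465), P2=(84.384,123.637), P3=(60.949,147.437); sampled at t=k/3. Machine vertices: (80.111,119.825) → (77.423,103.555) → (74.869,56.913) → (60.949,17.207). Open path.

**Shape 2** — `<polygon>` regular polygon, stroke `#000000` → cut (S720, F781). Machine vertices: (10.105,139.884) → (46.338,153.875) → (60.329,117.642) → (24.096,103.651) → (10.105,139.884). Closed: final G1 returns to the first vertex.

**Shape 3** — `<polyline>` open polyline, stroke `#000000` → cut (S720, F781). Machine vertices: (197.149,146.202) → (27.347,133.267) → (146.110,126.276) → (101.955,52.932) → (73.969,55.859) → (175.944,144.915). Open path.

(bCNC post)
(Date: synthetic)
G21
G90
G00 X80.111 Y119.825
M3 S720
G1 X77.423 Y103.555 F781
G1 X74.869 Y56.913
G1 X60.949 Y17.207
G00 X10.105 Y139.884
M3 S720
G1 X46.338 Y153.875 F781
G1 X60.329 Y117.642
G1 X24.096 Y103.651
G1 X10.105 Y139.884
G00 X197.149 Y146.202
M3 S720
G1 X27.347 Y133.267 F781
G1 X146.110 Y126.276
G1 X101.955 Y52.932
G1 X73.969 Y55.859
G1 X175.944 Y144.915
M5
G00 X0.000 Y0.000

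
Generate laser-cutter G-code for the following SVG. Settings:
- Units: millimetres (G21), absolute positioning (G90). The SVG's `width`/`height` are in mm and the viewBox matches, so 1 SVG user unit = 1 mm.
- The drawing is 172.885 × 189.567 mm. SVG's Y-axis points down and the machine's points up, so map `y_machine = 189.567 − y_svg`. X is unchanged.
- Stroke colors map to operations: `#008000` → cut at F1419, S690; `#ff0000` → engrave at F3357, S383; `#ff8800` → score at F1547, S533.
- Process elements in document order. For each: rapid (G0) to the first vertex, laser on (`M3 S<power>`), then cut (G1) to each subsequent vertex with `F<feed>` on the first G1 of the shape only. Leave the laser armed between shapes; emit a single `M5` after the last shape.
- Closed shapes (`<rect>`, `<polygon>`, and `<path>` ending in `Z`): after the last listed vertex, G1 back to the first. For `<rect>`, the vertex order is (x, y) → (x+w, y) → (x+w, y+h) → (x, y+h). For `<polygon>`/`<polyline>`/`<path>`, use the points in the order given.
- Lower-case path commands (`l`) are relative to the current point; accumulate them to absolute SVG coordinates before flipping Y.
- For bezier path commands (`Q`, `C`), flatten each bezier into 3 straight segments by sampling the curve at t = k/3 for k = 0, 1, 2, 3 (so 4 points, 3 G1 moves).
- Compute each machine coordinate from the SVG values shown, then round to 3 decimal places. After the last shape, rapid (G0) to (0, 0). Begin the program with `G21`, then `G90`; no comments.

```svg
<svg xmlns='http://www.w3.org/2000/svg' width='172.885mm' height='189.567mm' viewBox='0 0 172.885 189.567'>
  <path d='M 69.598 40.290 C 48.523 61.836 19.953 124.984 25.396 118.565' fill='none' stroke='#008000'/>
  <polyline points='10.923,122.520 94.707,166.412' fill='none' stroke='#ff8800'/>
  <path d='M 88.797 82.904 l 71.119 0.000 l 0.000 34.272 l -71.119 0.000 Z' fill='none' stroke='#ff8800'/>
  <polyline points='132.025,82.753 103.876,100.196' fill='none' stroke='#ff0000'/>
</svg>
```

viewBox `0 0 172.885 189.567` with mm width/height → 1 unit = 1 mm. Flip: y_m = 189.567 − y_svg.

**Shape 1** — `<path>` cubic bezier, stroke `#008000` → cut (S690, F1419). Control points (SVG): P0=(69.598,40.290), P1=(48.523,61.836), P2=(19.953,124.984), P3=(25.396,118.565); sampled at t=k/3. Machine vertices: (69.598,149.277) → (47.562,117.981) → (29.753,83.655) → (25.396,71.002). Open path.

**Shape 2** — `<polyline>` line segment, stroke `#ff8800` → score (S533, F1547). Machine vertices: (10.923,67.047) → (94.707,23.155). Open path.

**Shape 3** — `<path>` rectangle, stroke `#ff8800` → score (S533, F1547). Machine vertices: (88.797,106.663) → (159.916,106.663) → (159.916,72.391) → (88.797,72.391) → (88.797,106.663). Closed: final G1 returns to the first vertex.

**Shape 4** — `<polyline>` line segment, stroke `#ff0000` → engrave (S383, F3357). Machine vertices: (132.025,106.814) → (103.876,89.371). Open path.

G21
G90
G0 X69.598 Y149.277
M3 S690
G1 X47.562 Y117.981 F1419
G1 X29.753 Y83.655
G1 X25.396 Y71.002
G0 X10.923 Y67.047
M3 S533
G1 X94.707 Y23.155 F1547
G0 X88.797 Y106.663
M3 S533
G1 X159.916 Y106.663 F1547
G1 X159.916 Y72.391
G1 X88.797 Y72.391
G1 X88.797 Y106.663
G0 X132.025 Y106.814
M3 S383
G1 X103.876 Y89.371 F3357
M5
G0 X0.000 Y0.000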